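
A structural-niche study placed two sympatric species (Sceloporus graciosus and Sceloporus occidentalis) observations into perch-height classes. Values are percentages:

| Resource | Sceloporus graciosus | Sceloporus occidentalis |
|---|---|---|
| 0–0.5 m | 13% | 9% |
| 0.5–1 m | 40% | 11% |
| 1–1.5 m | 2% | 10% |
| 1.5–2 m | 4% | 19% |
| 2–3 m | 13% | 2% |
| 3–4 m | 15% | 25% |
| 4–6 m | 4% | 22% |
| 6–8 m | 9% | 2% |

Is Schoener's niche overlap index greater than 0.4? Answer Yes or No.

Yes

Convert percentages to proportions (divide by 100).
Σ|p₁ᵢ − p₂ᵢ| = 0.04 + 0.29 + 0.08 + 0.15 + 0.11 + 0.10 + 0.18 + 0.07 = 1.02
D = 1 − ½ × 1.02 = 1 − 0.510 = 0.4900
D = 0.4900 > 0.4 → Yes.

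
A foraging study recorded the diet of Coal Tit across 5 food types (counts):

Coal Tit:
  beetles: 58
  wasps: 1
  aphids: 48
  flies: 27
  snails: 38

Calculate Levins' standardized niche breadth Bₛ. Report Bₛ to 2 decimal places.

Proportions for Coal Tit (n=172): 58/172=0.3372, 1/172=0.0058, 48/172=0.2791, 27/172=0.1570, 38/172=0.2209
Σpᵢ² = 0.3372² + 0.0058² + 0.2791² + 0.1570² + 0.2209² = 0.113704 + 0.000034 + 0.077897 + 0.024649 + 0.048797 = 0.265081
B = 1 / 0.265081 = 3.7724
Bₛ = (B − 1)/(n − 1) = (3.7724 − 1)/(5 − 1) = 2.7724/4 = 0.6931

0.69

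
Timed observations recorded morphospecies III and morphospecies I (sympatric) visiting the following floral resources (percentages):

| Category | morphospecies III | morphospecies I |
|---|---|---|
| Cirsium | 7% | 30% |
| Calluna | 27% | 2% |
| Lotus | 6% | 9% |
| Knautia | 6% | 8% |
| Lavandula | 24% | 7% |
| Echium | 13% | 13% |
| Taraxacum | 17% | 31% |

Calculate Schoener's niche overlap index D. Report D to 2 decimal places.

Convert percentages to proportions (divide by 100).
Σ|p₁ᵢ − p₂ᵢ| = 0.23 + 0.25 + 0.03 + 0.02 + 0.17 + 0.00 + 0.14 = 0.84
D = 1 − ½ × 0.84 = 1 − 0.420 = 0.5800

0.58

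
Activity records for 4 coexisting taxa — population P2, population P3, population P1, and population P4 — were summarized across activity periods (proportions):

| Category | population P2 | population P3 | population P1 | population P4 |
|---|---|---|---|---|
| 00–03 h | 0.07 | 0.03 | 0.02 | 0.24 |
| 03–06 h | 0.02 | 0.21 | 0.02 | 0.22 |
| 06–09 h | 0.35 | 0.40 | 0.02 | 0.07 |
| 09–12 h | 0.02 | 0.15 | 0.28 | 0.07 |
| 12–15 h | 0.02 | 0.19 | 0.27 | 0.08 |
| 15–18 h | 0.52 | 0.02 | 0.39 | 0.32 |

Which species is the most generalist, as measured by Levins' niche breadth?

population P4

Σp_P2ᵢ² = 0.07² + 0.02² + 0.35² + 0.02² + 0.02² + 0.52² = 0.0049 + 0.0004 + 0.1225 + 0.0004 + 0.0004 + 0.2704 = 0.3990
B_P2 = 1 / 0.3990 = 2.5063
Σp_P3ᵢ² = 0.03² + 0.21² + 0.40² + 0.15² + 0.19² + 0.02² = 0.0009 + 0.0441 + 0.1600 + 0.0225 + 0.0361 + 0.0004 = 0.2640
B_P3 = 1 / 0.2640 = 3.7879
Σp_P1ᵢ² = 0.02² + 0.02² + 0.02² + 0.28² + 0.27² + 0.39² = 0.0004 + 0.0004 + 0.0004 + 0.0784 + 0.0729 + 0.1521 = 0.3046
B_P1 = 1 / 0.3046 = 3.2830
Σp_P4ᵢ² = 0.24² + 0.22² + 0.07² + 0.07² + 0.08² + 0.32² = 0.0576 + 0.0484 + 0.0049 + 0.0049 + 0.0064 + 0.1024 = 0.2246
B_P4 = 1 / 0.2246 = 4.4524
Highest B → broadest niche (most generalist): population P4 (B = 4.45).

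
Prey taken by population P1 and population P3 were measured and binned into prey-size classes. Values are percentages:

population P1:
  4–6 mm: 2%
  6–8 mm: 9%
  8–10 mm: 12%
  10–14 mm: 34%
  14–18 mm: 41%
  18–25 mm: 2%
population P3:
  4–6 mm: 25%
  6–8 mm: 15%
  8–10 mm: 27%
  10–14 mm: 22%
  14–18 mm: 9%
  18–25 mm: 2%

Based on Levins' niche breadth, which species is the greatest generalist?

Convert percentages to proportions (divide by 100).
Σp_P1ᵢ² = 0.02² + 0.09² + 0.12² + 0.34² + 0.41² + 0.02² = 0.0004 + 0.0081 + 0.0144 + 0.1156 + 0.1681 + 0.0004 = 0.3070
B_P1 = 1 / 0.3070 = 3.2573
Σp_P3ᵢ² = 0.25² + 0.15² + 0.27² + 0.22² + 0.09² + 0.02² = 0.0625 + 0.0225 + 0.0729 + 0.0484 + 0.0081 + 0.0004 = 0.2148
B_P3 = 1 / 0.2148 = 4.6555
Highest B → broadest niche (most generalist): population P3 (B = 4.66).

population P3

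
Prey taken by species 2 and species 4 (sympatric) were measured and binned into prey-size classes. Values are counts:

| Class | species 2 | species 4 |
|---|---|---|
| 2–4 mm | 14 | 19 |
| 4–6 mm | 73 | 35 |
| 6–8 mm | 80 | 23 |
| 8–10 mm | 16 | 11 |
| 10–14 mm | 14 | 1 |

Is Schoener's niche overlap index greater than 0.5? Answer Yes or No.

Proportions for species 2 (n=197): 14/197=0.0711, 73/197=0.3706, 80/197=0.4061, 16/197=0.0812, 14/197=0.0711
Proportions for species 4 (n=89): 19/89=0.2135, 35/89=0.3933, 23/89=0.2584, 11/89=0.1236, 1/89=0.0112
Σ|p₁ᵢ − p₂ᵢ| = 0.1424 + 0.0227 + 0.1477 + 0.0424 + 0.0599 = 0.4151
D = 1 − ½ × 0.4151 = 1 − 0.20755 = 0.79245
D = 0.79245 > 0.5 → Yes.

Yes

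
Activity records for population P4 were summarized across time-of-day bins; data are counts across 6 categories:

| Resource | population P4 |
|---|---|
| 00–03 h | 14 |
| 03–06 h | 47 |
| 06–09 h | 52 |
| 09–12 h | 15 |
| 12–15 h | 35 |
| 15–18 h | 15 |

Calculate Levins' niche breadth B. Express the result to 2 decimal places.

4.67

Proportions for population P4 (n=178): 14/178=0.0787, 47/178=0.2640, 52/178=0.2921, 15/178=0.0843, 35/178=0.1966, 15/178=0.0843
Σpᵢ² = 0.0787² + 0.2640² + 0.2921² + 0.0843² + 0.1966² + 0.0843² = 0.006194 + 0.069696 + 0.085322 + 0.007106 + 0.038652 + 0.007106 = 0.214076
B = 1 / 0.214076 = 4.6712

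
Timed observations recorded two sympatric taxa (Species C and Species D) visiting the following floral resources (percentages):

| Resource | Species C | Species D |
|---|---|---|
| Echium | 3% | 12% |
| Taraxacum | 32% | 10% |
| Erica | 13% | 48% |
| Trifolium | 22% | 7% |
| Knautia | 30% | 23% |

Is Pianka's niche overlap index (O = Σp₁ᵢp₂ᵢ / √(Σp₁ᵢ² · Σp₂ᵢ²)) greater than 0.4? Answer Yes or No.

Convert percentages to proportions (divide by 100).
Σ p₁ᵢp₂ᵢ = 0.0036 + 0.0320 + 0.0624 + 0.0154 + 0.0690 = 0.1824
Σp_1ᵢ² = 0.03² + 0.32² + 0.13² + 0.22² + 0.30² = 0.0009 + 0.1024 + 0.0169 + 0.0484 + 0.0900 = 0.2586
Σp_2ᵢ² = 0.12² + 0.10² + 0.48² + 0.07² + 0.23² = 0.0144 + 0.0100 + 0.2304 + 0.0049 + 0.0529 = 0.3126
O = 0.1824 / √(0.2586 × 0.3126) = 0.1824 / 0.28432 = 0.6415
O = 0.6415 > 0.4 → Yes.

Yes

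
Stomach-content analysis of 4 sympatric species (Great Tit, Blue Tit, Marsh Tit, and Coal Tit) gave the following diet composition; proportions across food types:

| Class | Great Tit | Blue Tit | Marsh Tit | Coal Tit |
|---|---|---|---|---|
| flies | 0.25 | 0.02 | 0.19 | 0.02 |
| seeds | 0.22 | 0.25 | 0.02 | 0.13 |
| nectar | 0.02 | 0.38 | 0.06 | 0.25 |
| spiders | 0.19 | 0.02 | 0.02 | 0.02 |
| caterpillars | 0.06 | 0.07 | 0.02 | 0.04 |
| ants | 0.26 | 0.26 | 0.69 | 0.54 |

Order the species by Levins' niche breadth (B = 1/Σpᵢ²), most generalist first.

Great Tit > Blue Tit > Coal Tit > Marsh Tit

Σp_Greaᵢ² = 0.25² + 0.22² + 0.02² + 0.19² + 0.06² + 0.26² = 0.0625 + 0.0484 + 0.0004 + 0.0361 + 0.0036 + 0.0676 = 0.2186
B_Grea = 1 / 0.2186 = 4.5746
Σp_Blueᵢ² = 0.02² + 0.25² + 0.38² + 0.02² + 0.07² + 0.26² = 0.0004 + 0.0625 + 0.1444 + 0.0004 + 0.0049 + 0.0676 = 0.2802
B_Blue = 1 / 0.2802 = 3.5689
Σp_Marsᵢ² = 0.19² + 0.02² + 0.06² + 0.02² + 0.02² + 0.69² = 0.0361 + 0.0004 + 0.0036 + 0.0004 + 0.0004 + 0.4761 = 0.5170
B_Mars = 1 / 0.5170 = 1.9342
Σp_Coalᵢ² = 0.02² + 0.13² + 0.25² + 0.02² + 0.04² + 0.54² = 0.0004 + 0.0169 + 0.0625 + 0.0004 + 0.0016 + 0.2916 = 0.3734
B_Coal = 1 / 0.3734 = 2.6781
Ranking by B (broadest → narrowest): Great Tit (4.57) > Blue Tit (3.57) > Coal Tit (2.68) > Marsh Tit (1.93)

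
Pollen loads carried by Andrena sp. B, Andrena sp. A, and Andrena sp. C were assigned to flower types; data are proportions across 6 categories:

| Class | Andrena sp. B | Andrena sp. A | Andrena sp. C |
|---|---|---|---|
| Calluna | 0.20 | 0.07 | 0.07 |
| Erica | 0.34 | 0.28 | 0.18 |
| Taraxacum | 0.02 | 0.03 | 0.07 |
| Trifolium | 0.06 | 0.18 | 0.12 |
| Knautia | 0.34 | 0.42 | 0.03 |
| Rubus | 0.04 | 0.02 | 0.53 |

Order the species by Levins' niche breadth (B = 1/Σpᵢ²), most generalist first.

Σp_Bᵢ² = 0.20² + 0.34² + 0.02² + 0.06² + 0.34² + 0.04² = 0.0400 + 0.1156 + 0.0004 + 0.0036 + 0.1156 + 0.0016 = 0.2768
B_B = 1 / 0.2768 = 3.6127
Σp_Aᵢ² = 0.07² + 0.28² + 0.03² + 0.18² + 0.42² + 0.02² = 0.0049 + 0.0784 + 0.0009 + 0.0324 + 0.1764 + 0.0004 = 0.2934
B_A = 1 / 0.2934 = 3.4083
Σp_Cᵢ² = 0.07² + 0.18² + 0.07² + 0.12² + 0.03² + 0.53² = 0.0049 + 0.0324 + 0.0049 + 0.0144 + 0.0009 + 0.2809 = 0.3384
B_C = 1 / 0.3384 = 2.9551
Ranking by B (broadest → narrowest): Andrena sp. B (3.61) > Andrena sp. A (3.41) > Andrena sp. C (2.96)

Andrena sp. B > Andrena sp. A > Andrena sp. C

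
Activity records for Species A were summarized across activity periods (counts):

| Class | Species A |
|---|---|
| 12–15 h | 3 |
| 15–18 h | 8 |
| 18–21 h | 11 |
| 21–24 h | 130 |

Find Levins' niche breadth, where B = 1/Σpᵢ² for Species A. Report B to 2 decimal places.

1.35

Proportions for Species A (n=152): 3/152=0.0197, 8/152=0.0526, 11/152=0.0724, 130/152=0.8553
Σpᵢ² = 0.0197² + 0.0526² + 0.0724² + 0.8553² = 0.000388 + 0.002767 + 0.005242 + 0.731538 = 0.739935
B = 1 / 0.739935 = 1.3515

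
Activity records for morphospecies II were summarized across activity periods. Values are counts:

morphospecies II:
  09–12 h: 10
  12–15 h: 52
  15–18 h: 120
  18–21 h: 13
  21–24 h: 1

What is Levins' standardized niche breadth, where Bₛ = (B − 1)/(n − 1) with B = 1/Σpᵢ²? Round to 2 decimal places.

0.30

Proportions for morphospecies II (n=196): 10/196=0.0510, 52/196=0.2653, 120/196=0.6122, 13/196=0.0663, 1/196=0.0051
Σpᵢ² = 0.0510² + 0.2653² + 0.6122² + 0.0663² + 0.0051² = 0.002601 + 0.070384 + 0.374789 + 0.004396 + 0.000026 = 0.452196
B = 1 / 0.452196 = 2.2114
Bₛ = (B − 1)/(n − 1) = (2.2114 − 1)/(5 − 1) = 1.2114/4 = 0.3029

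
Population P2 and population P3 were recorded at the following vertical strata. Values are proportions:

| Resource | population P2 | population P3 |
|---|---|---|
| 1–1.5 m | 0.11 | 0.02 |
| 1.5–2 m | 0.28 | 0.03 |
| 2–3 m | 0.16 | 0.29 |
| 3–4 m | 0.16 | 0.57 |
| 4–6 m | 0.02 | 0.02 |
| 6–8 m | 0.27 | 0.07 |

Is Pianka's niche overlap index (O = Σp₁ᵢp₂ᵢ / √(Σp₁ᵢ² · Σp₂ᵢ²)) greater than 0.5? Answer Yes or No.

Σ p₁ᵢp₂ᵢ = 0.0022 + 0.0084 + 0.0464 + 0.0912 + 0.0004 + 0.0189 = 0.1675
Σp_1ᵢ² = 0.11² + 0.28² + 0.16² + 0.16² + 0.02² + 0.27² = 0.0121 + 0.0784 + 0.0256 + 0.0256 + 0.0004 + 0.0729 = 0.2150
Σp_2ᵢ² = 0.02² + 0.03² + 0.29² + 0.57² + 0.02² + 0.07² = 0.0004 + 0.0009 + 0.0841 + 0.3249 + 0.0004 + 0.0049 = 0.4156
O = 0.1675 / √(0.2150 × 0.4156) = 0.1675 / 0.29892 = 0.5604
O = 0.5604 > 0.5 → Yes.

Yes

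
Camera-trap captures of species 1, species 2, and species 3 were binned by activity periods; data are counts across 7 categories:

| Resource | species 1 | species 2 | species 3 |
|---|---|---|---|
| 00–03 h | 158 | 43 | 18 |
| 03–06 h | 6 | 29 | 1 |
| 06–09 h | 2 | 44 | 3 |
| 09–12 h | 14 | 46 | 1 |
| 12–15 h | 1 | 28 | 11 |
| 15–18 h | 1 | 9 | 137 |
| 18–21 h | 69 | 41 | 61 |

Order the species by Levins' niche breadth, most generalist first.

species 2 > species 3 > species 1

Proportions for species 1 (n=251): 158/251=0.6295, 6/251=0.0239, 2/251=0.0080, 14/251=0.0558, 1/251=0.0040, 1/251=0.0040, 69/251=0.2749
Proportions for species 2 (n=240): 43/240=0.1792, 29/240=0.1208, 44/240=0.1833, 46/240=0.1917, 28/240=0.1167, 9/240=0.0375, 41/240=0.1708
Proportions for species 3 (n=232): 18/232=0.0776, 1/232=0.0043, 3/232=0.0129, 1/232=0.0043, 11/232=0.0474, 137/232=0.5905, 61/232=0.2629
Σp_1ᵢ² = 0.6295² + 0.0239² + 0.0080² + 0.0558² + 0.0040² + 0.0040² + 0.2749² = 0.396270 + 0.000571 + 0.000064 + 0.003114 + 0.000016 + 0.000016 + 0.075570 = 0.475621
B_1 = 1 / 0.475621 = 2.1025
Σp_2ᵢ² = 0.1792² + 0.1208² + 0.1833² + 0.1917² + 0.1167² + 0.0375² + 0.1708² = 0.032113 + 0.014593 + 0.033599 + 0.036749 + 0.013619 + 0.001406 + 0.029173 = 0.161252
B_2 = 1 / 0.161252 = 6.2015
Σp_3ᵢ² = 0.0776² + 0.0043² + 0.0129² + 0.0043² + 0.0474² + 0.5905² + 0.2629² = 0.006022 + 0.000018 + 0.000166 + 0.000018 + 0.002247 + 0.348690 + 0.069116 = 0.426277
B_3 = 1 / 0.426277 = 2.3459
Ranking by B (broadest → narrowest): species 2 (6.20) > species 3 (2.35) > species 1 (2.10)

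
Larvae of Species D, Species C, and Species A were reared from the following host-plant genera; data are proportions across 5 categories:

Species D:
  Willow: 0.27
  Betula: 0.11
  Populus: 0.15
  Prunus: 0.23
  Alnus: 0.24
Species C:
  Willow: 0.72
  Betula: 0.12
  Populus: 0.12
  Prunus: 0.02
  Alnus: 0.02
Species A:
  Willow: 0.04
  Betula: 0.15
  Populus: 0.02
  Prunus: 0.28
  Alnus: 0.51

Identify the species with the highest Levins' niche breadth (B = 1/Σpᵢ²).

Species D

Σp_Dᵢ² = 0.27² + 0.11² + 0.15² + 0.23² + 0.24² = 0.0729 + 0.0121 + 0.0225 + 0.0529 + 0.0576 = 0.2180
B_D = 1 / 0.2180 = 4.5872
Σp_Cᵢ² = 0.72² + 0.12² + 0.12² + 0.02² + 0.02² = 0.5184 + 0.0144 + 0.0144 + 0.0004 + 0.0004 = 0.5480
B_C = 1 / 0.5480 = 1.8248
Σp_Aᵢ² = 0.04² + 0.15² + 0.02² + 0.28² + 0.51² = 0.0016 + 0.0225 + 0.0004 + 0.0784 + 0.2601 = 0.3630
B_A = 1 / 0.3630 = 2.7548
Highest B → broadest niche (most generalist): Species D (B = 4.59).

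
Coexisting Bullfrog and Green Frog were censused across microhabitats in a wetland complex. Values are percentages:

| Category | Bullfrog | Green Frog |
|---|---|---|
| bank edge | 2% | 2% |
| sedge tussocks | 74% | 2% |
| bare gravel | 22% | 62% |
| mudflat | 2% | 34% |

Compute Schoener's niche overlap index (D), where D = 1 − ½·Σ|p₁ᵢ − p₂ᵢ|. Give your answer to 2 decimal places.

0.28

Convert percentages to proportions (divide by 100).
Σ|p₁ᵢ − p₂ᵢ| = 0.00 + 0.72 + 0.40 + 0.32 = 1.44
D = 1 − ½ × 1.44 = 1 − 0.720 = 0.2800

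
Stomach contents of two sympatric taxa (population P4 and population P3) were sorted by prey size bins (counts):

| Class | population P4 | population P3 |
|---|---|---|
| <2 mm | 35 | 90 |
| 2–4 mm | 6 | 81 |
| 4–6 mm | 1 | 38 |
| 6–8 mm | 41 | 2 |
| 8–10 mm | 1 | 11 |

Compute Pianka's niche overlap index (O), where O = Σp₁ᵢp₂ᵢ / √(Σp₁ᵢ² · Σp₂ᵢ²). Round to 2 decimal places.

Proportions for population P4 (n=84): 35/84=0.4167, 6/84=0.0714, 1/84=0.0119, 41/84=0.4881, 1/84=0.0119
Proportions for population P3 (n=222): 90/222=0.4054, 81/222=0.3649, 38/222=0.1712, 2/222=0.0090, 11/222=0.0495
Σ p₁ᵢp₂ᵢ = 0.168930 + 0.026054 + 0.002037 + 0.004393 + 0.000589 = 0.202003
Σp_1ᵢ² = 0.4167² + 0.0714² + 0.0119² + 0.4881² + 0.0119² = 0.173639 + 0.005098 + 0.000142 + 0.238242 + 0.000142 = 0.417263
Σp_2ᵢ² = 0.4054² + 0.3649² + 0.1712² + 0.0090² + 0.0495² = 0.164349 + 0.133152 + 0.029309 + 0.000081 + 0.002450 = 0.329341
O = 0.202003 / √(0.417263 × 0.329341) = 0.202003 / 0.3707045 = 0.5449

0.54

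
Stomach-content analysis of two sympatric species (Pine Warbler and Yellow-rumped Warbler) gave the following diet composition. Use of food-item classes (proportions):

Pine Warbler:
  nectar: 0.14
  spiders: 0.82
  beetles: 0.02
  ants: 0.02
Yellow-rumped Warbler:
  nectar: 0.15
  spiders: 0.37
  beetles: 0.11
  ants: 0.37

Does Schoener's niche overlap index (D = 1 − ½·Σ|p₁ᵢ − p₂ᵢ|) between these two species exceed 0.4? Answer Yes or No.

Yes

Σ|p₁ᵢ − p₂ᵢ| = 0.01 + 0.45 + 0.09 + 0.35 = 0.90
D = 1 − ½ × 0.90 = 1 − 0.450 = 0.5500
D = 0.5500 > 0.4 → Yes.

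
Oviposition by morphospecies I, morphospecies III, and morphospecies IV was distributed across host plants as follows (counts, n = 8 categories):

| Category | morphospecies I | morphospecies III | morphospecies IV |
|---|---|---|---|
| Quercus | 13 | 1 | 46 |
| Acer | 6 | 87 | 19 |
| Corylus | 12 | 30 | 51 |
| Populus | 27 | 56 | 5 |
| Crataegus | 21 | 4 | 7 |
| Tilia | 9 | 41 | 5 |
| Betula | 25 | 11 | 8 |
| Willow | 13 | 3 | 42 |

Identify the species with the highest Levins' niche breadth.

Proportions for morphospecies I (n=126): 13/126=0.1032, 6/126=0.0476, 12/126=0.0952, 27/126=0.2143, 21/126=0.1667, 9/126=0.0714, 25/126=0.1984, 13/126=0.1032
Proportions for morphospecies III (n=233): 1/233=0.0043, 87/233=0.3734, 30/233=0.1288, 56/233=0.2403, 4/233=0.0172, 41/233=0.1760, 11/233=0.0472, 3/233=0.0129
Proportions for morphospecies IV (n=183): 46/183=0.2514, 19/183=0.1038, 51/183=0.2787, 5/183=0.0273, 7/183=0.0383, 5/183=0.0273, 8/183=0.0437, 42/183=0.2295
Σp_Iᵢ² = 0.1032² + 0.0476² + 0.0952² + 0.2143² + 0.1667² + 0.0714² + 0.1984² + 0.1032² = 0.010650 + 0.002266 + 0.009063 + 0.045924 + 0.027789 + 0.005098 + 0.039363 + 0.010650 = 0.150803
B_I = 1 / 0.150803 = 6.6312
Σp_IIIᵢ² = 0.0043² + 0.3734² + 0.1288² + 0.2403² + 0.0172² + 0.1760² + 0.0472² + 0.0129² = 0.000018 + 0.139428 + 0.016589 + 0.057744 + 0.000296 + 0.030976 + 0.002228 + 0.000166 = 0.247445
B_III = 1 / 0.247445 = 4.0413
Σp_IVᵢ² = 0.2514² + 0.1038² + 0.2787² + 0.0273² + 0.0383² + 0.0273² + 0.0437² + 0.2295² = 0.063202 + 0.010774 + 0.077674 + 0.000745 + 0.001467 + 0.000745 + 0.001910 + 0.052670 = 0.209187
B_IV = 1 / 0.209187 = 4.7804
Highest B → broadest niche (most generalist): morphospecies I (B = 6.63).

morphospecies I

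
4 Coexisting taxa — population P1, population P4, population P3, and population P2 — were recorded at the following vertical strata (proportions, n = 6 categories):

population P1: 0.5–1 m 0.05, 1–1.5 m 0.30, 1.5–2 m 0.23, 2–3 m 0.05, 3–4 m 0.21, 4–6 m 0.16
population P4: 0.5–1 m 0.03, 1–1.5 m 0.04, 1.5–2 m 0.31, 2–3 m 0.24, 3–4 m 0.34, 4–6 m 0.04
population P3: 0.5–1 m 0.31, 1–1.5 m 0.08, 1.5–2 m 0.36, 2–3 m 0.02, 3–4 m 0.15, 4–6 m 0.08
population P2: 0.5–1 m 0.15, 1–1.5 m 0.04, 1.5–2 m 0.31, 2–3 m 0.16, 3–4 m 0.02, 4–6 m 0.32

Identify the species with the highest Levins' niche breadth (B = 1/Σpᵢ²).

population P1

Σp_P1ᵢ² = 0.05² + 0.30² + 0.23² + 0.05² + 0.21² + 0.16² = 0.0025 + 0.0900 + 0.0529 + 0.0025 + 0.0441 + 0.0256 = 0.2176
B_P1 = 1 / 0.2176 = 4.5956
Σp_P4ᵢ² = 0.03² + 0.04² + 0.31² + 0.24² + 0.34² + 0.04² = 0.0009 + 0.0016 + 0.0961 + 0.0576 + 0.1156 + 0.0016 = 0.2734
B_P4 = 1 / 0.2734 = 3.6576
Σp_P3ᵢ² = 0.31² + 0.08² + 0.36² + 0.02² + 0.15² + 0.08² = 0.0961 + 0.0064 + 0.1296 + 0.0004 + 0.0225 + 0.0064 = 0.2614
B_P3 = 1 / 0.2614 = 3.8256
Σp_P2ᵢ² = 0.15² + 0.04² + 0.31² + 0.16² + 0.02² + 0.32² = 0.0225 + 0.0016 + 0.0961 + 0.0256 + 0.0004 + 0.1024 = 0.2486
B_P2 = 1 / 0.2486 = 4.0225
Highest B → broadest niche (most generalist): population P1 (B = 4.60).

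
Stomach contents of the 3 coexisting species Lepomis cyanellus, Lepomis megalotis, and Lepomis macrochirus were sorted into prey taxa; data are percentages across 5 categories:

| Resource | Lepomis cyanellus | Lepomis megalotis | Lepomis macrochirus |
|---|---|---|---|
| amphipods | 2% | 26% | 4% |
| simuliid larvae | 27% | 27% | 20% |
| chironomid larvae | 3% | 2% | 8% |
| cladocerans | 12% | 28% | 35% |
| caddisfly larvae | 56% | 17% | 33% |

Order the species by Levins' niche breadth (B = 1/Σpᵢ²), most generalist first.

Convert percentages to proportions (divide by 100).
Σp_cyanᵢ² = 0.02² + 0.27² + 0.03² + 0.12² + 0.56² = 0.0004 + 0.0729 + 0.0009 + 0.0144 + 0.3136 = 0.4022
B_cyan = 1 / 0.4022 = 2.4863
Σp_megaᵢ² = 0.26² + 0.27² + 0.02² + 0.28² + 0.17² = 0.0676 + 0.0729 + 0.0004 + 0.0784 + 0.0289 = 0.2482
B_mega = 1 / 0.2482 = 4.0290
Σp_macrᵢ² = 0.04² + 0.20² + 0.08² + 0.35² + 0.33² = 0.0016 + 0.0400 + 0.0064 + 0.1225 + 0.1089 = 0.2794
B_macr = 1 / 0.2794 = 3.5791
Ranking by B (broadest → narrowest): Lepomis megalotis (4.03) > Lepomis macrochirus (3.58) > Lepomis cyanellus (2.49)

Lepomis megalotis > Lepomis macrochirus > Lepomis cyanellus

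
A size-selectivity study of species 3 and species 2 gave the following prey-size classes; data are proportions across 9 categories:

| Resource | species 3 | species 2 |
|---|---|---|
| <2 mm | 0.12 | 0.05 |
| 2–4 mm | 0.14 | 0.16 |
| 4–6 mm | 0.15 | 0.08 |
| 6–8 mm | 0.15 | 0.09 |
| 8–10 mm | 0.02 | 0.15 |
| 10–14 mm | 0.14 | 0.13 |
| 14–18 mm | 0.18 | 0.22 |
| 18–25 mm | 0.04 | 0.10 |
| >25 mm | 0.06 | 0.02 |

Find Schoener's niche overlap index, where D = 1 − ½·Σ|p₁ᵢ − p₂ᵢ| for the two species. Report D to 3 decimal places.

0.750

Σ|p₁ᵢ − p₂ᵢ| = 0.07 + 0.02 + 0.07 + 0.06 + 0.13 + 0.01 + 0.04 + 0.06 + 0.04 = 0.50
D = 1 − ½ × 0.50 = 1 − 0.250 = 0.75000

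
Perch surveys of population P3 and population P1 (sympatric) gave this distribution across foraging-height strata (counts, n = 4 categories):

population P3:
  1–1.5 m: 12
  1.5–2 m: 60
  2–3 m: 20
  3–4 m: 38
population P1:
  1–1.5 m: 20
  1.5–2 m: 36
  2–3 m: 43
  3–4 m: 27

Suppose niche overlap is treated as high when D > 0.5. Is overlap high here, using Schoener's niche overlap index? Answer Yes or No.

Yes

Proportions for population P3 (n=130): 12/130=0.0923, 60/130=0.4615, 20/130=0.1538, 38/130=0.2923
Proportions for population P1 (n=126): 20/126=0.1587, 36/126=0.2857, 43/126=0.3413, 27/126=0.2143
Σ|p₁ᵢ − p₂ᵢ| = 0.0664 + 0.1758 + 0.1875 + 0.0780 = 0.5077
D = 1 − ½ × 0.5077 = 1 − 0.25385 = 0.74615
D = 0.74615 > 0.5 → Yes.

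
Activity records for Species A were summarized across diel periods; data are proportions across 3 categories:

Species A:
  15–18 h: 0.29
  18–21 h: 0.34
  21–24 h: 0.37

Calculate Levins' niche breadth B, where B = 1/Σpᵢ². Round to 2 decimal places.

Σpᵢ² = 0.29² + 0.34² + 0.37² = 0.0841 + 0.1156 + 0.1369 = 0.3366
B = 1 / 0.3366 = 2.9709

2.97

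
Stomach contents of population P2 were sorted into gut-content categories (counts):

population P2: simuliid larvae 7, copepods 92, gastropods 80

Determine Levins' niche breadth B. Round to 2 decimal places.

Proportions for population P2 (n=179): 7/179=0.0391, 92/179=0.5140, 80/179=0.4469
Σpᵢ² = 0.0391² + 0.5140² + 0.4469² = 0.001529 + 0.264196 + 0.199720 = 0.465445
B = 1 / 0.465445 = 2.1485

2.15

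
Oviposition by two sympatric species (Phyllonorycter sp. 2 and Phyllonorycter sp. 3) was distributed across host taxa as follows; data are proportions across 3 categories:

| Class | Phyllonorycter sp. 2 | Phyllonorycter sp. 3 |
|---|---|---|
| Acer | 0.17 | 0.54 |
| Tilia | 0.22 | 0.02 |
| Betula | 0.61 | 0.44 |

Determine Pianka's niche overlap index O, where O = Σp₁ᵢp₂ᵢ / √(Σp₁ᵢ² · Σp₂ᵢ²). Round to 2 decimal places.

Σ p₁ᵢp₂ᵢ = 0.0918 + 0.0044 + 0.2684 = 0.3646
Σp_1ᵢ² = 0.17² + 0.22² + 0.61² = 0.0289 + 0.0484 + 0.3721 = 0.4494
Σp_2ᵢ² = 0.54² + 0.02² + 0.44² = 0.2916 + 0.0004 + 0.1936 = 0.4856
O = 0.3646 / √(0.4494 × 0.4856) = 0.3646 / 0.46715 = 0.7805

0.78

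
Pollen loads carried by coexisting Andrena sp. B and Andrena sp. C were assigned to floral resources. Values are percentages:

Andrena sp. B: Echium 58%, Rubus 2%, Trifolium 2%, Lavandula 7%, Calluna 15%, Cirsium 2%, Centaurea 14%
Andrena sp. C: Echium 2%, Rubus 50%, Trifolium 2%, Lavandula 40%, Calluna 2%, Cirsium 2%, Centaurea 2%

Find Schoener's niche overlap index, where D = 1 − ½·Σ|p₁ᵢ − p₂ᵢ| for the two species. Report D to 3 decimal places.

Convert percentages to proportions (divide by 100).
Σ|p₁ᵢ − p₂ᵢ| = 0.56 + 0.48 + 0.00 + 0.33 + 0.13 + 0.00 + 0.12 = 1.62
D = 1 − ½ × 1.62 = 1 − 0.810 = 0.19000

0.190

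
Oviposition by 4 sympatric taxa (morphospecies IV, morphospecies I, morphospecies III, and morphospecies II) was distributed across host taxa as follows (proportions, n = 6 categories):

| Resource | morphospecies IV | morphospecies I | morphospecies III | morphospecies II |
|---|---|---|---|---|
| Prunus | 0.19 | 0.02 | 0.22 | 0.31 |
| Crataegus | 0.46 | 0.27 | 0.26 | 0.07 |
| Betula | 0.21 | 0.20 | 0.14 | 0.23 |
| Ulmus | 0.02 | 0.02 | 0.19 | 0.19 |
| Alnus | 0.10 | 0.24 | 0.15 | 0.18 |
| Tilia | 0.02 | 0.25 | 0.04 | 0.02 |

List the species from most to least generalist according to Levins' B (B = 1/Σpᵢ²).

Σp_IVᵢ² = 0.19² + 0.46² + 0.21² + 0.02² + 0.10² + 0.02² = 0.0361 + 0.2116 + 0.0441 + 0.0004 + 0.0100 + 0.0004 = 0.3026
B_IV = 1 / 0.3026 = 3.3047
Σp_Iᵢ² = 0.02² + 0.27² + 0.20² + 0.02² + 0.24² + 0.25² = 0.0004 + 0.0729 + 0.0400 + 0.0004 + 0.0576 + 0.0625 = 0.2338
B_I = 1 / 0.2338 = 4.2772
Σp_IIIᵢ² = 0.22² + 0.26² + 0.14² + 0.19² + 0.15² + 0.04² = 0.0484 + 0.0676 + 0.0196 + 0.0361 + 0.0225 + 0.0016 = 0.1958
B_III = 1 / 0.1958 = 5.1073
Σp_IIᵢ² = 0.31² + 0.07² + 0.23² + 0.19² + 0.18² + 0.02² = 0.0961 + 0.0049 + 0.0529 + 0.0361 + 0.0324 + 0.0004 = 0.2228
B_II = 1 / 0.2228 = 4.4883
Ranking by B (broadest → narrowest): morphospecies III (5.11) > morphospecies II (4.49) > morphospecies I (4.28) > morphospecies IV (3.30)

morphospecies III > morphospecies II > morphospecies I > morphospecies IV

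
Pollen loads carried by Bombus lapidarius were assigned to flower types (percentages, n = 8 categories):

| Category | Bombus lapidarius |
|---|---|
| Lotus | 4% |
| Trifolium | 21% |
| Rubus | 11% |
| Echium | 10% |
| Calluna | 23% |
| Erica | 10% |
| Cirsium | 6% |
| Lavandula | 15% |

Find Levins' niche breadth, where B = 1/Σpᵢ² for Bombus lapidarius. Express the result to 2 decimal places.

Convert percentages to proportions (divide by 100).
Σpᵢ² = 0.04² + 0.21² + 0.11² + 0.10² + 0.23² + 0.10² + 0.06² + 0.15² = 0.0016 + 0.0441 + 0.0121 + 0.0100 + 0.0529 + 0.0100 + 0.0036 + 0.0225 = 0.1568
B = 1 / 0.1568 = 6.3776

6.38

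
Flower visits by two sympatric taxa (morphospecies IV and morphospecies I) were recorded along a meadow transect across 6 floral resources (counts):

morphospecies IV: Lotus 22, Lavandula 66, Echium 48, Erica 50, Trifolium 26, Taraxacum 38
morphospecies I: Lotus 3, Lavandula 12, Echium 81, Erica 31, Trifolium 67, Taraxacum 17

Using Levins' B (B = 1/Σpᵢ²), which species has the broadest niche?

morphospecies IV

Proportions for morphospecies IV (n=250): 22/250=0.0880, 66/250=0.2640, 48/250=0.1920, 50/250=0.2000, 26/250=0.1040, 38/250=0.1520
Proportions for morphospecies I (n=211): 3/211=0.0142, 12/211=0.0569, 81/211=0.3839, 31/211=0.1469, 67/211=0.3175, 17/211=0.0806
Σp_IVᵢ² = 0.0880² + 0.2640² + 0.1920² + 0.2000² + 0.1040² + 0.1520² = 0.007744 + 0.069696 + 0.036864 + 0.040000 + 0.010816 + 0.023104 = 0.188224
B_IV = 1 / 0.188224 = 5.3128
Σp_Iᵢ² = 0.0142² + 0.0569² + 0.3839² + 0.1469² + 0.3175² + 0.0806² = 0.000202 + 0.003238 + 0.147379 + 0.021580 + 0.100806 + 0.006496 = 0.279701
B_I = 1 / 0.279701 = 3.5752
Highest B → broadest niche (most generalist): morphospecies IV (B = 5.31).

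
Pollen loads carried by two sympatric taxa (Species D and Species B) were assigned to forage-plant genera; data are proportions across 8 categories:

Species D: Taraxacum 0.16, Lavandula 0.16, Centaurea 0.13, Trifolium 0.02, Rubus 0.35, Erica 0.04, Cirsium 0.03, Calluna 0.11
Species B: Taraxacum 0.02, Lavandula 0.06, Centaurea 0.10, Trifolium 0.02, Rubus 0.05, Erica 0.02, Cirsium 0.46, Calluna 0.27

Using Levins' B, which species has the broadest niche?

Σp_Dᵢ² = 0.16² + 0.16² + 0.13² + 0.02² + 0.35² + 0.04² + 0.03² + 0.11² = 0.0256 + 0.0256 + 0.0169 + 0.0004 + 0.1225 + 0.0016 + 0.0009 + 0.0121 = 0.2056
B_D = 1 / 0.2056 = 4.8638
Σp_Bᵢ² = 0.02² + 0.06² + 0.10² + 0.02² + 0.05² + 0.02² + 0.46² + 0.27² = 0.0004 + 0.0036 + 0.0100 + 0.0004 + 0.0025 + 0.0004 + 0.2116 + 0.0729 = 0.3018
B_B = 1 / 0.3018 = 3.3135
Highest B → broadest niche (most generalist): Species D (B = 4.86).

Species D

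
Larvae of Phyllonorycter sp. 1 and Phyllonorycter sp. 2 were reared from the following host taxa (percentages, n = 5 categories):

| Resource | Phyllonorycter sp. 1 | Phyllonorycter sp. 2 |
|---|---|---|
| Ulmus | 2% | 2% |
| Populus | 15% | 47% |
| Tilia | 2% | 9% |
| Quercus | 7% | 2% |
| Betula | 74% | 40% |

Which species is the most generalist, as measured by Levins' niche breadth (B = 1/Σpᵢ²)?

Phyllonorycter sp. 2

Convert percentages to proportions (divide by 100).
Σp_1ᵢ² = 0.02² + 0.15² + 0.02² + 0.07² + 0.74² = 0.0004 + 0.0225 + 0.0004 + 0.0049 + 0.5476 = 0.5758
B_1 = 1 / 0.5758 = 1.7367
Σp_2ᵢ² = 0.02² + 0.47² + 0.09² + 0.02² + 0.40² = 0.0004 + 0.2209 + 0.0081 + 0.0004 + 0.1600 = 0.3898
B_2 = 1 / 0.3898 = 2.5654
Highest B → broadest niche (most generalist): Phyllonorycter sp. 2 (B = 2.57).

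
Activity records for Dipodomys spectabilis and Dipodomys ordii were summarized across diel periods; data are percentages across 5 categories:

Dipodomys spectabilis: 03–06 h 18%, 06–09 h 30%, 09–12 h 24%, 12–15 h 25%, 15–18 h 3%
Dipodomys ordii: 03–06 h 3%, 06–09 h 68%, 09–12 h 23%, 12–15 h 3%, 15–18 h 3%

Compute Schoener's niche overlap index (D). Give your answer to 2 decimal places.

Convert percentages to proportions (divide by 100).
Σ|p₁ᵢ − p₂ᵢ| = 0.15 + 0.38 + 0.01 + 0.22 + 0.00 = 0.76
D = 1 − ½ × 0.76 = 1 − 0.380 = 0.6200

0.62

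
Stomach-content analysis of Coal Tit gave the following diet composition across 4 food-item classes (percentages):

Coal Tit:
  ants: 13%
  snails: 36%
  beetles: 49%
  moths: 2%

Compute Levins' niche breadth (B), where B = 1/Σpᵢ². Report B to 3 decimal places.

Convert percentages to proportions (divide by 100).
Σpᵢ² = 0.13² + 0.36² + 0.49² + 0.02² = 0.0169 + 0.1296 + 0.2401 + 0.0004 = 0.3870
B = 1 / 0.3870 = 2.58398

2.584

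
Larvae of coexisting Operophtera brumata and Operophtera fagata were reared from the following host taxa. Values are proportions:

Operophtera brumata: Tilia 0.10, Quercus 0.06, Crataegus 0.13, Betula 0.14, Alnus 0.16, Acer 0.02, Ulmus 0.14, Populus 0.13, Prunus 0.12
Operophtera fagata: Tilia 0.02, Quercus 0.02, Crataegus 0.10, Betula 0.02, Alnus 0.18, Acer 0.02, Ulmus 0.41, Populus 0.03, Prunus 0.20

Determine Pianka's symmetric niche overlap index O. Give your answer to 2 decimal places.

0.74

Σ p₁ᵢp₂ᵢ = 0.0020 + 0.0012 + 0.0130 + 0.0028 + 0.0288 + 0.0004 + 0.0574 + 0.0039 + 0.0240 = 0.1335
Σp_1ᵢ² = 0.10² + 0.06² + 0.13² + 0.14² + 0.16² + 0.02² + 0.14² + 0.13² + 0.12² = 0.0100 + 0.0036 + 0.0169 + 0.0196 + 0.0256 + 0.0004 + 0.0196 + 0.0169 + 0.0144 = 0.1270
Σp_2ᵢ² = 0.02² + 0.02² + 0.10² + 0.02² + 0.18² + 0.02² + 0.41² + 0.03² + 0.20² = 0.0004 + 0.0004 + 0.0100 + 0.0004 + 0.0324 + 0.0004 + 0.1681 + 0.0009 + 0.0400 = 0.2530
O = 0.1335 / √(0.1270 × 0.2530) = 0.1335 / 0.17925 = 0.7448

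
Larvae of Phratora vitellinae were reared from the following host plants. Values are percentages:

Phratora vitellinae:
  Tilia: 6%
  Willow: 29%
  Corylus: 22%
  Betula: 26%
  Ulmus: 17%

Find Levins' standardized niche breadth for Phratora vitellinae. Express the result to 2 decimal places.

0.82

Convert percentages to proportions (divide by 100).
Σpᵢ² = 0.06² + 0.29² + 0.22² + 0.26² + 0.17² = 0.0036 + 0.0841 + 0.0484 + 0.0676 + 0.0289 = 0.2326
B = 1 / 0.2326 = 4.2992
Bₛ = (B − 1)/(n − 1) = (4.2992 − 1)/(5 − 1) = 3.2992/4 = 0.8248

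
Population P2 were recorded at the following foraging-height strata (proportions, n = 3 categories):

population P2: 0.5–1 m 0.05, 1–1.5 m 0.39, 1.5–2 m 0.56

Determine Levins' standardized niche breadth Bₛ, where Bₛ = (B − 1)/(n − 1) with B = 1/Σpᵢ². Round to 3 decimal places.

Σpᵢ² = 0.05² + 0.39² + 0.56² = 0.0025 + 0.1521 + 0.3136 = 0.4682
B = 1 / 0.4682 = 2.13584
Bₛ = (B − 1)/(n − 1) = (2.13584 − 1)/(3 − 1) = 1.13584/2 = 0.56792

0.568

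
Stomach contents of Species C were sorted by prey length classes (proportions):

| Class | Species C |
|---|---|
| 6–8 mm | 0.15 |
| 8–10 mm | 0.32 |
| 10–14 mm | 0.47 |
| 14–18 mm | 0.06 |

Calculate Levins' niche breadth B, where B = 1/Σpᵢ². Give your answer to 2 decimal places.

2.86

Σpᵢ² = 0.15² + 0.32² + 0.47² + 0.06² = 0.0225 + 0.1024 + 0.2209 + 0.0036 = 0.3494
B = 1 / 0.3494 = 2.8620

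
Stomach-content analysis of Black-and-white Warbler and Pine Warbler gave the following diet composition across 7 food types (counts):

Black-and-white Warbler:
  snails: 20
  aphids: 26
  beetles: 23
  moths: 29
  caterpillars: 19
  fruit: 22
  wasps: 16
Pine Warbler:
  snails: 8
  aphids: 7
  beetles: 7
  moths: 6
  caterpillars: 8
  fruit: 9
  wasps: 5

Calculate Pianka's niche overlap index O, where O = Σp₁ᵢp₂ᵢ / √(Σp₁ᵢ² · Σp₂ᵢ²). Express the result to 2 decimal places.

Proportions for Black-and-white Warbler (n=155): 20/155=0.1290, 26/155=0.1677, 23/155=0.1484, 29/155=0.1871, 19/155=0.1226, 22/155=0.1419, 16/155=0.1032
Proportions for Pine Warbler (n=50): 8/50=0.1600, 7/50=0.1400, 7/50=0.1400, 6/50=0.1200, 8/50=0.1600, 9/50=0.1800, 5/50=0.1000
Σ p₁ᵢp₂ᵢ = 0.020640 + 0.023478 + 0.020776 + 0.022452 + 0.019616 + 0.025542 + 0.010320 = 0.142824
Σp_1ᵢ² = 0.1290² + 0.1677² + 0.1484² + 0.1871² + 0.1226² + 0.1419² + 0.1032² = 0.016641 + 0.028123 + 0.022023 + 0.035006 + 0.015031 + 0.020136 + 0.010650 = 0.147610
Σp_2ᵢ² = 0.1600² + 0.1400² + 0.1400² + 0.1200² + 0.1600² + 0.1800² + 0.1000² = 0.025600 + 0.019600 + 0.019600 + 0.014400 + 0.025600 + 0.032400 + 0.010000 = 0.147200
O = 0.142824 / √(0.147610 × 0.147200) = 0.142824 / 0.1474049 = 0.9689

0.97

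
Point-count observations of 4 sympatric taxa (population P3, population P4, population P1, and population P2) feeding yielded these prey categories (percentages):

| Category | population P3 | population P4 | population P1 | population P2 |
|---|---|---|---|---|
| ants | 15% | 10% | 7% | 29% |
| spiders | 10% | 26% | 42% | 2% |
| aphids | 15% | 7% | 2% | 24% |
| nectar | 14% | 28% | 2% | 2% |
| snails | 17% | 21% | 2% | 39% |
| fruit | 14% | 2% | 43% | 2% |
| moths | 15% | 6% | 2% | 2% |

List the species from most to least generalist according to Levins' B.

Convert percentages to proportions (divide by 100).
Σp_P3ᵢ² = 0.15² + 0.10² + 0.15² + 0.14² + 0.17² + 0.14² + 0.15² = 0.0225 + 0.0100 + 0.0225 + 0.0196 + 0.0289 + 0.0196 + 0.0225 = 0.1456
B_P3 = 1 / 0.1456 = 6.8681
Σp_P4ᵢ² = 0.10² + 0.26² + 0.07² + 0.28² + 0.21² + 0.02² + 0.06² = 0.0100 + 0.0676 + 0.0049 + 0.0784 + 0.0441 + 0.0004 + 0.0036 = 0.2090
B_P4 = 1 / 0.2090 = 4.7847
Σp_P1ᵢ² = 0.07² + 0.42² + 0.02² + 0.02² + 0.02² + 0.43² + 0.02² = 0.0049 + 0.1764 + 0.0004 + 0.0004 + 0.0004 + 0.1849 + 0.0004 = 0.3678
B_P1 = 1 / 0.3678 = 2.7189
Σp_P2ᵢ² = 0.29² + 0.02² + 0.24² + 0.02² + 0.39² + 0.02² + 0.02² = 0.0841 + 0.0004 + 0.0576 + 0.0004 + 0.1521 + 0.0004 + 0.0004 = 0.2954
B_P2 = 1 / 0.2954 = 3.3852
Ranking by B (broadest → narrowest): population P3 (6.87) > population P4 (4.78) > population P2 (3.39) > population P1 (2.72)

population P3 > population P4 > population P2 > population P1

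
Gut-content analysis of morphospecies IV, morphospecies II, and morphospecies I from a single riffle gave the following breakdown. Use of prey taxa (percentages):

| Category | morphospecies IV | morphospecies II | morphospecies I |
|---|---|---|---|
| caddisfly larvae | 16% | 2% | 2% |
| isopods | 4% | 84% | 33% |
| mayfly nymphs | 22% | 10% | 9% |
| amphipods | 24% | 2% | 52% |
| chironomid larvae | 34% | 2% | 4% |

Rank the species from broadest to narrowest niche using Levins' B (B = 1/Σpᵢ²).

morphospecies IV > morphospecies I > morphospecies II

Convert percentages to proportions (divide by 100).
Σp_IVᵢ² = 0.16² + 0.04² + 0.22² + 0.24² + 0.34² = 0.0256 + 0.0016 + 0.0484 + 0.0576 + 0.1156 = 0.2488
B_IV = 1 / 0.2488 = 4.0193
Σp_IIᵢ² = 0.02² + 0.84² + 0.10² + 0.02² + 0.02² = 0.0004 + 0.7056 + 0.0100 + 0.0004 + 0.0004 = 0.7168
B_II = 1 / 0.7168 = 1.3951
Σp_Iᵢ² = 0.02² + 0.33² + 0.09² + 0.52² + 0.04² = 0.0004 + 0.1089 + 0.0081 + 0.2704 + 0.0016 = 0.3894
B_I = 1 / 0.3894 = 2.5681
Ranking by B (broadest → narrowest): morphospecies IV (4.02) > morphospecies I (2.57) > morphospecies II (1.40)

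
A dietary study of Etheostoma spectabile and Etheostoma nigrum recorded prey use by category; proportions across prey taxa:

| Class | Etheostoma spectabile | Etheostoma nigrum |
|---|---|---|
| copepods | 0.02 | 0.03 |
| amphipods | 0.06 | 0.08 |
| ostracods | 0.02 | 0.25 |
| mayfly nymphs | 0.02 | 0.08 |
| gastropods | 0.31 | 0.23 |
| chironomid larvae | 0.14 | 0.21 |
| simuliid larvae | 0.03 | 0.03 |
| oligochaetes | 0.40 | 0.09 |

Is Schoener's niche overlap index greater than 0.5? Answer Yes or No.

Yes

Σ|p₁ᵢ − p₂ᵢ| = 0.01 + 0.02 + 0.23 + 0.06 + 0.08 + 0.07 + 0.00 + 0.31 = 0.78
D = 1 − ½ × 0.78 = 1 − 0.390 = 0.6100
D = 0.6100 > 0.5 → Yes.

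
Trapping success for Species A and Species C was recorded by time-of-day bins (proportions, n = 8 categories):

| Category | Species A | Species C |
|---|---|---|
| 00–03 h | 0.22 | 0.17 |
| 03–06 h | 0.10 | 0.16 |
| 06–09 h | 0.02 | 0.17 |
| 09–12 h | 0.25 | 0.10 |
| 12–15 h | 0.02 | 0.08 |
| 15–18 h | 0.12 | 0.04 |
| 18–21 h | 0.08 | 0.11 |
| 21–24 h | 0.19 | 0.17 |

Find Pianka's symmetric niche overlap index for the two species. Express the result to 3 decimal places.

Σ p₁ᵢp₂ᵢ = 0.0374 + 0.0160 + 0.0034 + 0.0250 + 0.0016 + 0.0048 + 0.0088 + 0.0323 = 0.1293
Σp_1ᵢ² = 0.22² + 0.10² + 0.02² + 0.25² + 0.02² + 0.12² + 0.08² + 0.19² = 0.0484 + 0.0100 + 0.0004 + 0.0625 + 0.0004 + 0.0144 + 0.0064 + 0.0361 = 0.1786
Σp_2ᵢ² = 0.17² + 0.16² + 0.17² + 0.10² + 0.08² + 0.04² + 0.11² + 0.17² = 0.0289 + 0.0256 + 0.0289 + 0.0100 + 0.0064 + 0.0016 + 0.0121 + 0.0289 = 0.1424
O = 0.1293 / √(0.1786 × 0.1424) = 0.1293 / 0.159476 = 0.81078

0.811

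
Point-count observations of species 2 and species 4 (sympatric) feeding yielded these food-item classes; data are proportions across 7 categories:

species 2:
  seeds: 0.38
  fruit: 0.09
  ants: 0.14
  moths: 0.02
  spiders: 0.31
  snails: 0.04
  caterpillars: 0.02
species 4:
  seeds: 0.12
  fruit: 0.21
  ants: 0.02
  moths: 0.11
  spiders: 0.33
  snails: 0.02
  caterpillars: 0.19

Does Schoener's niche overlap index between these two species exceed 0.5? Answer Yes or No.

Σ|p₁ᵢ − p₂ᵢ| = 0.26 + 0.12 + 0.12 + 0.09 + 0.02 + 0.02 + 0.17 = 0.80
D = 1 − ½ × 0.80 = 1 − 0.400 = 0.6000
D = 0.6000 > 0.5 → Yes.

Yes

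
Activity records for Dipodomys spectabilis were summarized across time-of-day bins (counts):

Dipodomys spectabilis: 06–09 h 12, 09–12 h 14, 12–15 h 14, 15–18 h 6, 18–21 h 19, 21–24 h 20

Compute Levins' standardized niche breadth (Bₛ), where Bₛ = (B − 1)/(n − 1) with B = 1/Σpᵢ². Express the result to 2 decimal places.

Proportions for Dipodomys spectabilis (n=85): 12/85=0.1412, 14/85=0.1647, 14/85=0.1647, 6/85=0.0706, 19/85=0.2235, 20/85=0.2353
Σpᵢ² = 0.1412² + 0.1647² + 0.1647² + 0.0706² + 0.2235² + 0.2353² = 0.019937 + 0.027126 + 0.027126 + 0.004984 + 0.049952 + 0.055366 = 0.184491
B = 1 / 0.184491 = 5.4203
Bₛ = (B − 1)/(n − 1) = (5.4203 − 1)/(6 − 1) = 4.4203/5 = 0.8841

0.88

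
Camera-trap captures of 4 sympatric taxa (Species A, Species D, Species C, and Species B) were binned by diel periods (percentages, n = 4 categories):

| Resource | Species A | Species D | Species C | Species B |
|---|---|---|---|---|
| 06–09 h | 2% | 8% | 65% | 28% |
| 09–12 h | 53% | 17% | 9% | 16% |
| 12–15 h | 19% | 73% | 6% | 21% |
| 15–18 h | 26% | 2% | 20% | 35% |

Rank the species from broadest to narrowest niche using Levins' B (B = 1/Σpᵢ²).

Convert percentages to proportions (divide by 100).
Σp_Aᵢ² = 0.02² + 0.53² + 0.19² + 0.26² = 0.0004 + 0.2809 + 0.0361 + 0.0676 = 0.3850
B_A = 1 / 0.3850 = 2.5974
Σp_Dᵢ² = 0.08² + 0.17² + 0.73² + 0.02² = 0.0064 + 0.0289 + 0.5329 + 0.0004 = 0.5686
B_D = 1 / 0.5686 = 1.7587
Σp_Cᵢ² = 0.65² + 0.09² + 0.06² + 0.20² = 0.4225 + 0.0081 + 0.0036 + 0.0400 = 0.4742
B_C = 1 / 0.4742 = 2.1088
Σp_Bᵢ² = 0.28² + 0.16² + 0.21² + 0.35² = 0.0784 + 0.0256 + 0.0441 + 0.1225 = 0.2706
B_B = 1 / 0.2706 = 3.6955
Ranking by B (broadest → narrowest): Species B (3.70) > Species A (2.60) > Species C (2.11) > Species D (1.76)

Species B > Species A > Species C > Species D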